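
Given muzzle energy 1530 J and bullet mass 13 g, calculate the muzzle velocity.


v = sqrt(2*E/m) = sqrt(2*1530/0.013) = 485.2 m/s

485.2 m/s


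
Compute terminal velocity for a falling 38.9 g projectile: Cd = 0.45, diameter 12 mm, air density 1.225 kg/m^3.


A = pi*(d/2)^2 = pi*(12/2000)^2 = 1.13097e-04 m^2
vt = sqrt(2mg/(Cd*rho*A)) = sqrt(2*0.0389*9.81/(0.45 * 1.225 * 1.13097e-04)) = 110.6 m/s

110.6 m/s


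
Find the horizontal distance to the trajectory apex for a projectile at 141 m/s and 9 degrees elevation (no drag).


R = v0^2*sin(2*theta)/g = 141^2*sin(2*9°)/9.81 = 626.256 m
apex_dist = R/2 = 626.256/2 = 313.1 m

313.1 m


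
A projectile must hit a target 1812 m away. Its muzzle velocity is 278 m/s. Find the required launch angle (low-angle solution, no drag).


sin(2*theta) = R*g/v0^2 = 1812*9.81/278^2 = 0.230005, theta = arcsin(0.230005)/2 = 6.649°

6.649 degrees


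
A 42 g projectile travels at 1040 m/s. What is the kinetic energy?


E = 0.5*m*v^2 = 0.5*0.042*1040^2 = 22714 J

22714 J


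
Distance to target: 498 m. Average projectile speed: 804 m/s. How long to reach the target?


t = d/v = 498/804 = 0.6194 s

0.6194 s


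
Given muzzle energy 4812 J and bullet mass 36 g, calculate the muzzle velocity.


v = sqrt(2*E/m) = sqrt(2*4812/0.036) = 517 m/s

517 m/s


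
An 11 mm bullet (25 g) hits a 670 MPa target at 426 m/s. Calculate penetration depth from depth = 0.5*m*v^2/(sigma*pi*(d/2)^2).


A = pi*(d/2)^2 = pi*(11/2)^2 = 95.0332 mm^2
E = 0.5*m*v^2 = 0.5*0.025*426^2 = 2268.45 J
depth = E/(sigma*A) = 2268.45 J / (670 MPa * 95.0332 mm^2) = 2268.45/(670 * 95.0332) m = 0.035627 m ≈ 35.63 mm

35.63 mm


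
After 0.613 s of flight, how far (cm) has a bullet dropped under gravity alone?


drop = 0.5*g*t^2 = 0.5*9.81*0.613^2 = 1.84315 m ≈ 184.3 cm

184.3 cm


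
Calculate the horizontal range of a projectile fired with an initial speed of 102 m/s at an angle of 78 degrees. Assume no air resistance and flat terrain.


R = v0^2 * sin(2*theta) / g = 102^2 * sin(2*78°) / 9.81 = 431.4 m

431.4 m


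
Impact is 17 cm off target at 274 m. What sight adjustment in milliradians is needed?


1 mrad subtends 1 cm per 10 m of range, so adj = error_cm / (dist_m / 10) = 17 / (274/10) = 0.6204 mrad

0.6204 mrad


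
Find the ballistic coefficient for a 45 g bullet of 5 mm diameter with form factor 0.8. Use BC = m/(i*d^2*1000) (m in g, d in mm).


BC = m/(i*d^2*1000) = 45/(0.8 * 5^2 * 1000) = 0.00225

0.00225


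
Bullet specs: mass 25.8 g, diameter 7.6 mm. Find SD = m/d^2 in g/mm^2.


SD = m/d^2 = 25.8/7.6^2 = 0.4467 g/mm^2

0.4467 g/mm^2


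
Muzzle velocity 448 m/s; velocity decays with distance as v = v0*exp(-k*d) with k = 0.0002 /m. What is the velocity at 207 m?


v = v0*exp(-k*d) = 448*exp(-0.0002*207) = 429.8 m/s

429.8 m/s


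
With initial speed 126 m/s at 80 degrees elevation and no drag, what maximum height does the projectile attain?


H = (v0*sin(theta))^2 / (2g) = (126*sin(80°))^2 / (2*9.81) = 784.8 m

784.8 m


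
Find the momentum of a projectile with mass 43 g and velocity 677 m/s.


p = m*v = 0.043*677 = 29.11 kg·m/s

29.11 kg·m/s


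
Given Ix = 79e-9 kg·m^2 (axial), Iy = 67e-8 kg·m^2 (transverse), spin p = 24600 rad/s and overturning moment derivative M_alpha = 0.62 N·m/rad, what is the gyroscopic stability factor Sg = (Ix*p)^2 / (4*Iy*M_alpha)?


Sg = Ix^2 * p^2 / (4 * Iy * M_alpha) = (79e-9)^2 * 24600^2 / (4 * 67e-8 * 0.62) = 2.273

2.273


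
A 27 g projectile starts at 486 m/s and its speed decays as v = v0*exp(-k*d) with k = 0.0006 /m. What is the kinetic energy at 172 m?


v = v0*exp(-k*d) = 486*exp(-0.0006*172) = 438.346 m/s
E = 0.5*m*v^2 = 0.5*0.027*438.346^2 = 2594 J

2594 J


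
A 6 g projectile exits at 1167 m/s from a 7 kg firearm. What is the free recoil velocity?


v_recoil = m_p * v_p / m_gun = 0.006 * 1167 / 7 = 1 m/s

1 m/s


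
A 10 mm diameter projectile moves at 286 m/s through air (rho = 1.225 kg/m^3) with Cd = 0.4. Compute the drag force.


A = pi*(d/2)^2 = pi*(10/2000)^2 = 7.85398e-05 m^2
Fd = 0.5*Cd*rho*A*v^2 = 0.5*0.4*1.225*7.85398e-05*286^2 = 1.574 N

1.574 N


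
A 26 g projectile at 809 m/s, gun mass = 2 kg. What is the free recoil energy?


v_r = m_p*v_p/m_gun = 0.026*809/2 = 10.517 m/s, E_r = 0.5*m_gun*v_r^2 = 0.5*2*10.517^2 = 110.6 J

110.6 J


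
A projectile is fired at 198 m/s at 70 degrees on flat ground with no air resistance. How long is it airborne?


T = 2*v0*sin(theta)/g = 2*198*sin(70°)/9.81 = 37.93 s

37.93 s


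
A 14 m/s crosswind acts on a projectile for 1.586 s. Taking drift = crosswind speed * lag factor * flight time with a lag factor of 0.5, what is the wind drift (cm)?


drift = v_wind * lag * t = 14 * 0.5 * 1.586 = 11.102 m ≈ 1110 cm

1110 cm


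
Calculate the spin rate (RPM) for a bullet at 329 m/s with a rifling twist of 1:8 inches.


twist_m = 8*0.0254 = 0.2032 m
spin = v/twist = 329/0.2032 = 1619.094 rev/s
RPM = spin*60 = 1619.094*60 ≈ 97146 RPM

97146 RPM


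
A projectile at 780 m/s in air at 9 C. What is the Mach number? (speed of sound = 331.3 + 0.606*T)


a = 331.3 + 0.606*(9) = 336.754 m/s
M = v/a = 780/336.754 = 2.316

2.316


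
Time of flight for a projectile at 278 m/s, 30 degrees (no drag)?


T = 2*v0*sin(theta)/g = 2*278*sin(30°)/9.81 = 28.34 s

28.34 s


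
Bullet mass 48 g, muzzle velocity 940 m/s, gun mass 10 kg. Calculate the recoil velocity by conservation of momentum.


v_recoil = m_p * v_p / m_gun = 0.048 * 940 / 10 = 4.512 m/s

4.512 m/s


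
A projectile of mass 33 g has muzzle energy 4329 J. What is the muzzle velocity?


v = sqrt(2*E/m) = sqrt(2*4329/0.033) = 512.2 m/s

512.2 m/s


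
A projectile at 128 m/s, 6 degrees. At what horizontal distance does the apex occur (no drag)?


R = v0^2*sin(2*theta)/g = 128^2*sin(2*6°)/9.81 = 347.24 m
apex_dist = R/2 = 347.24/2 = 173.6 m

173.6 m


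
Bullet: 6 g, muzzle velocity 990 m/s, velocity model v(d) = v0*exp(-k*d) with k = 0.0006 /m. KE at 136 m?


v = v0*exp(-k*d) = 990*exp(-0.0006*136) = 912.424 m/s
E = 0.5*m*v^2 = 0.5*0.006*912.424^2 = 2498 J

2498 J


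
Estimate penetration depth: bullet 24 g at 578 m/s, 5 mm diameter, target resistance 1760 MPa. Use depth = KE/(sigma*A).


A = pi*(d/2)^2 = pi*(5/2)^2 = 19.635 mm^2
E = 0.5*m*v^2 = 0.5*0.024*578^2 = 4009.01 J
depth = E/(sigma*A) = 4009.01 J / (1760 MPa * 19.635 mm^2) = 4009.01/(1760 * 19.635) m = 0.11601 m ≈ 116 mm

116 mm


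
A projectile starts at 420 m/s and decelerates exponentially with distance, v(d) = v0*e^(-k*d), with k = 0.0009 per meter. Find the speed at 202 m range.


v = v0*exp(-k*d) = 420*exp(-0.0009*202) = 350.2 m/s

350.2 m/s


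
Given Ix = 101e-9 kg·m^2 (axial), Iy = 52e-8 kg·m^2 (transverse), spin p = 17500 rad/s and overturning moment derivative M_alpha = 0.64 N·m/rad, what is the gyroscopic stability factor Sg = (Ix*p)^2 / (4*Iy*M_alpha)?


Sg = Ix^2 * p^2 / (4 * Iy * M_alpha) = (101e-9)^2 * 17500^2 / (4 * 52e-8 * 0.64) = 2.347

2.347


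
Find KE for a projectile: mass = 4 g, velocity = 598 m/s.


E = 0.5*m*v^2 = 0.5*0.004*598^2 = 715.2 J

715.2 J


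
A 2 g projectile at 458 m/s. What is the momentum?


p = m*v = 0.002*458 = 0.916 kg·m/s

0.916 kg·m/s


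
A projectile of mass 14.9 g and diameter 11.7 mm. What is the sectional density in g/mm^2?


SD = m/d^2 = 14.9/11.7^2 = 0.1088 g/mm^2

0.1088 g/mm^2


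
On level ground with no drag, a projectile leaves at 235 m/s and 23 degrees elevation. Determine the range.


R = v0^2 * sin(2*theta) / g = 235^2 * sin(2*23°) / 9.81 = 4049 m

4049 m


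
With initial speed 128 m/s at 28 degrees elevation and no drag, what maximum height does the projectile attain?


H = (v0*sin(theta))^2 / (2g) = (128*sin(28°))^2 / (2*9.81) = 184.1 m

184.1 m


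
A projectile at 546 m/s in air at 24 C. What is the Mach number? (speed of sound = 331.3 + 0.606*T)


a = 331.3 + 0.606*(24) = 345.844 m/s
M = v/a = 546/345.844 = 1.579

1.579


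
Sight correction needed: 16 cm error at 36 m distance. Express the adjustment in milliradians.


1 mrad subtends 1 cm per 10 m of range, so adj = error_cm / (dist_m / 10) = 16 / (36/10) = 4.444 mrad

4.444 mrad


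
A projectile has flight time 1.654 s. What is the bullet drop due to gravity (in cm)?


drop = 0.5*g*t^2 = 0.5*9.81*1.654^2 = 13.4187 m ≈ 1342 cm

1342 cm


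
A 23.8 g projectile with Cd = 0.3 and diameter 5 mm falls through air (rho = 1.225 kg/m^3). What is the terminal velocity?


A = pi*(d/2)^2 = pi*(5/2000)^2 = 1.96350e-05 m^2
vt = sqrt(2mg/(Cd*rho*A)) = sqrt(2*0.0238*9.81/(0.3 * 1.225 * 1.96350e-05)) = 254.4 m/s

254.4 m/s


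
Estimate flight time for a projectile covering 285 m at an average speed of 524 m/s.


t = d/v = 285/524 = 0.5439 s

0.5439 s


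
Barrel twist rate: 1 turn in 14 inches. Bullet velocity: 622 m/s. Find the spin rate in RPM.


twist_m = 14*0.0254 = 0.3556 m
spin = v/twist = 622/0.3556 = 1749.156 rev/s
RPM = spin*60 = 1749.156*60 ≈ 104949 RPM

104949 RPM


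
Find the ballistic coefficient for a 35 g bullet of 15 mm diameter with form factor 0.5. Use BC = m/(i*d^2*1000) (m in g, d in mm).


BC = m/(i*d^2*1000) = 35/(0.5 * 15^2 * 1000) = 0.0003111

0.0003111


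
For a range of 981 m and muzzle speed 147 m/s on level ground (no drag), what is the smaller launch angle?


sin(2*theta) = R*g/v0^2 = 981*9.81/147^2 = 0.445352, theta = arcsin(0.445352)/2 = 13.22°

13.22 degrees


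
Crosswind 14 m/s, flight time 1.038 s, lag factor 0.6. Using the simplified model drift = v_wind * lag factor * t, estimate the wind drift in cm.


drift = v_wind * lag * t = 14 * 0.6 * 1.038 = 8.7192 m ≈ 871.9 cm

871.9 cm


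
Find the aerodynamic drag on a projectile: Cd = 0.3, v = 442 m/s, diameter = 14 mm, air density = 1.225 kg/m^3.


A = pi*(d/2)^2 = pi*(14/2000)^2 = 1.53938e-04 m^2
Fd = 0.5*Cd*rho*A*v^2 = 0.5*0.3*1.225*1.53938e-04*442^2 = 5.526 N

5.526 N


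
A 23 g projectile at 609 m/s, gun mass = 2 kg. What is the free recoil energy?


v_r = m_p*v_p/m_gun = 0.023*609/2 = 7.0035 m/s, E_r = 0.5*m_gun*v_r^2 = 0.5*2*7.0035^2 = 49.05 J

49.05 J


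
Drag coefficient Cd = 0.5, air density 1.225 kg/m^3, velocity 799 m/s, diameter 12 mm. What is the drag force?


A = pi*(d/2)^2 = pi*(12/2000)^2 = 1.13097e-04 m^2
Fd = 0.5*Cd*rho*A*v^2 = 0.5*0.5*1.225*1.13097e-04*799^2 = 22.11 N

22.11 N


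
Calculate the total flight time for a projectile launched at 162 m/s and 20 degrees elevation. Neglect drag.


T = 2*v0*sin(theta)/g = 2*162*sin(20°)/9.81 = 11.3 s

11.3 s


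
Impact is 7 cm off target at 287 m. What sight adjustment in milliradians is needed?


1 mrad subtends 1 cm per 10 m of range, so adj = error_cm / (dist_m / 10) = 7 / (287/10) = 0.2439 mrad

0.2439 mrad


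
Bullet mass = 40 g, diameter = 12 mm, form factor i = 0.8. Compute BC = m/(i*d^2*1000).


BC = m/(i*d^2*1000) = 40/(0.8 * 12^2 * 1000) = 0.0003472

0.0003472


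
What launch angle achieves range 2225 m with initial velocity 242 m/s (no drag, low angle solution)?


sin(2*theta) = R*g/v0^2 = 2225*9.81/242^2 = 0.372708, theta = arcsin(0.372708)/2 = 10.94°

10.94 degrees


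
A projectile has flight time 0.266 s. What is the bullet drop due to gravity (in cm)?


drop = 0.5*g*t^2 = 0.5*9.81*0.266^2 = 0.347058 m ≈ 34.71 cm

34.71 cm


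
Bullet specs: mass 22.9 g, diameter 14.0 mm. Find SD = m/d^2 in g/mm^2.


SD = m/d^2 = 22.9/14.0^2 = 0.1168 g/mm^2

0.1168 g/mm^2


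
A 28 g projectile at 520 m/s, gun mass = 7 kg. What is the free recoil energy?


v_r = m_p*v_p/m_gun = 0.028*520/7 = 2.08 m/s, E_r = 0.5*m_gun*v_r^2 = 0.5*7*2.08^2 = 15.14 J

15.14 J


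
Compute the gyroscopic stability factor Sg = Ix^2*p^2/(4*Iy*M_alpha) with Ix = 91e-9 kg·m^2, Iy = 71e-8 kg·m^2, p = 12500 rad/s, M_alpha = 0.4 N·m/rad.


Sg = Ix^2 * p^2 / (4 * Iy * M_alpha) = (91e-9)^2 * 12500^2 / (4 * 71e-8 * 0.4) = 1.139

1.139


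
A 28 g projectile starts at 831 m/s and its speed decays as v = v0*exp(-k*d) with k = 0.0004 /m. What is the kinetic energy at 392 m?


v = v0*exp(-k*d) = 831*exp(-0.0004*392) = 710.401 m/s
E = 0.5*m*v^2 = 0.5*0.028*710.401^2 = 7065 J

7065 J


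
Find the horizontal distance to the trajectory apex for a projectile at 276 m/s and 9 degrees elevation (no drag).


R = v0^2*sin(2*theta)/g = 276^2*sin(2*9°)/9.81 = 2399.56 m
apex_dist = R/2 = 2399.56/2 = 1200 m

1200 m


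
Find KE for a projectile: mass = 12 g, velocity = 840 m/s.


E = 0.5*m*v^2 = 0.5*0.012*840^2 = 4234 J

4234 J


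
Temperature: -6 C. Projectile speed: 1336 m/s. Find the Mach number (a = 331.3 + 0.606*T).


a = 331.3 + 0.606*(-6) = 327.664 m/s
M = v/a = 1336/327.664 = 4.077

4.077


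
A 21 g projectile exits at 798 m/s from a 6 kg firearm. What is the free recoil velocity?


v_recoil = m_p * v_p / m_gun = 0.021 * 798 / 6 = 2.793 m/s

2.793 m/s


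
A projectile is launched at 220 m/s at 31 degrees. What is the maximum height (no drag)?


H = (v0*sin(theta))^2 / (2g) = (220*sin(31°))^2 / (2*9.81) = 654.4 m

654.4 m


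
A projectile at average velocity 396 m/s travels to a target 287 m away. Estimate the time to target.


t = d/v = 287/396 = 0.7247 s

0.7247 s


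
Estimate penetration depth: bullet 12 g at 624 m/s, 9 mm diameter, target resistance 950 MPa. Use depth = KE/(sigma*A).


A = pi*(d/2)^2 = pi*(9/2)^2 = 63.6173 mm^2
E = 0.5*m*v^2 = 0.5*0.012*624^2 = 2336.26 J
depth = E/(sigma*A) = 2336.26 J / (950 MPa * 63.6173 mm^2) = 2336.26/(950 * 63.6173) m = 0.0386564 m ≈ 38.66 mm

38.66 mm


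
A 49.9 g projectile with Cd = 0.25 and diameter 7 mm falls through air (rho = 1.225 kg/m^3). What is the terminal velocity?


A = pi*(d/2)^2 = pi*(7/2000)^2 = 3.84845e-05 m^2
vt = sqrt(2mg/(Cd*rho*A)) = sqrt(2*0.0499*9.81/(0.25 * 1.225 * 3.84845e-05)) = 288.2 m/s

288.2 m/s


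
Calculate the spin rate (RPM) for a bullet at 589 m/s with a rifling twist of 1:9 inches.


twist_m = 9*0.0254 = 0.2286 m
spin = v/twist = 589/0.2286 = 2576.553 rev/s
RPM = spin*60 = 2576.553*60 ≈ 154593 RPM

154593 RPM


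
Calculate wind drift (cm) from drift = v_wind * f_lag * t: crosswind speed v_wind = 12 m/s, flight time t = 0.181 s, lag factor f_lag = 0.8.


drift = v_wind * lag * t = 12 * 0.8 * 0.181 = 1.7376 m ≈ 173.8 cm

173.8 cm


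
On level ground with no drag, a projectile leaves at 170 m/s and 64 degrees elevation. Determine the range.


R = v0^2 * sin(2*theta) / g = 170^2 * sin(2*64°) / 9.81 = 2321 m

2321 m


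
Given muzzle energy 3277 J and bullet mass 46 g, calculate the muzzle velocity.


v = sqrt(2*E/m) = sqrt(2*3277/0.046) = 377.5 m/s

377.5 m/s


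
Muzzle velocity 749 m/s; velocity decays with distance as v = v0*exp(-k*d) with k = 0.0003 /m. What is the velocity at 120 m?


v = v0*exp(-k*d) = 749*exp(-0.0003*120) = 722.5 m/s

722.5 m/s


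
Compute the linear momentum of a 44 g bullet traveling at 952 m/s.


p = m*v = 0.044*952 = 41.89 kg·m/s

41.89 kg·m/s


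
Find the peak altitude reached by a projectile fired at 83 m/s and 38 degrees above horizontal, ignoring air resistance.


H = (v0*sin(theta))^2 / (2g) = (83*sin(38°))^2 / (2*9.81) = 133.1 m

133.1 m


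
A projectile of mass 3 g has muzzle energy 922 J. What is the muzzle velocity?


v = sqrt(2*E/m) = sqrt(2*922/0.003) = 784 m/s

784 m/s


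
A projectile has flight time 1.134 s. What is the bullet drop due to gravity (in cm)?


drop = 0.5*g*t^2 = 0.5*9.81*1.134^2 = 6.30761 m ≈ 630.8 cm

630.8 cm


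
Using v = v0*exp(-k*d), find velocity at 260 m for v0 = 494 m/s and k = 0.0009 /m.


v = v0*exp(-k*d) = 494*exp(-0.0009*260) = 390.9 m/s

390.9 m/s


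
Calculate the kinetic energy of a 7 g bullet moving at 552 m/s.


E = 0.5*m*v^2 = 0.5*0.007*552^2 = 1066 J

1066 J


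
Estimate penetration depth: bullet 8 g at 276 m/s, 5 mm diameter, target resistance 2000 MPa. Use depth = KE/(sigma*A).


A = pi*(d/2)^2 = pi*(5/2)^2 = 19.635 mm^2
E = 0.5*m*v^2 = 0.5*0.008*276^2 = 304.704 J
depth = E/(sigma*A) = 304.704 J / (2000 MPa * 19.635 mm^2) = 304.704/(2000 * 19.635) m = 0.00775922 m ≈ 7.759 mm

7.759 mm


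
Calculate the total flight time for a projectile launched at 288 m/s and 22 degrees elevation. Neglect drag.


T = 2*v0*sin(theta)/g = 2*288*sin(22°)/9.81 = 22 s

22 s


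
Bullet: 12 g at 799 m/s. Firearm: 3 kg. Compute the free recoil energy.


v_r = m_p*v_p/m_gun = 0.012*799/3 = 3.196 m/s, E_r = 0.5*m_gun*v_r^2 = 0.5*3*3.196^2 = 15.32 J

15.32 J


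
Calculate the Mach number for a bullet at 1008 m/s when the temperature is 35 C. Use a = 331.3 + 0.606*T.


a = 331.3 + 0.606*(35) = 352.51 m/s
M = v/a = 1008/352.51 = 2.859

2.859


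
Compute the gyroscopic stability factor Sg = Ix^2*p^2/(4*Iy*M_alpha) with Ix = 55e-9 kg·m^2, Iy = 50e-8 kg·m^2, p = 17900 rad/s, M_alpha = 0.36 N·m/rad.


Sg = Ix^2 * p^2 / (4 * Iy * M_alpha) = (55e-9)^2 * 17900^2 / (4 * 50e-8 * 0.36) = 1.346

1.346


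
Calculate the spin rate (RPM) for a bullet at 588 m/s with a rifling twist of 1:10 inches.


twist_m = 10*0.0254 = 0.254 m
spin = v/twist = 588/0.254 = 2314.961 rev/s
RPM = spin*60 = 2314.961*60 ≈ 138898 RPM

138898 RPM


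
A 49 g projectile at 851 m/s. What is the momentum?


p = m*v = 0.049*851 = 41.7 kg·m/s

41.7 kg·m/s


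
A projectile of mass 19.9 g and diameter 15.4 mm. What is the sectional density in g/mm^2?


SD = m/d^2 = 19.9/15.4^2 = 0.08391 g/mm^2

0.08391 g/mm^2


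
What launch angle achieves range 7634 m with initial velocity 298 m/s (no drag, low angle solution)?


sin(2*theta) = R*g/v0^2 = 7634*9.81/298^2 = 0.843313, theta = arcsin(0.843313)/2 = 28.75°

28.75 degrees


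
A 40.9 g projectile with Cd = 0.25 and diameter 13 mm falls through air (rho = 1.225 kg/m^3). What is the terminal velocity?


A = pi*(d/2)^2 = pi*(13/2000)^2 = 1.32732e-04 m^2
vt = sqrt(2mg/(Cd*rho*A)) = sqrt(2*0.0409*9.81/(0.25 * 1.225 * 1.32732e-04)) = 140.5 m/s

140.5 m/s


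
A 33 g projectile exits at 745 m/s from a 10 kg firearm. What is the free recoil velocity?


v_recoil = m_p * v_p / m_gun = 0.033 * 745 / 10 = 2.458 m/s

2.458 m/s


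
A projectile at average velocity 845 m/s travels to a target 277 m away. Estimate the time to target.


t = d/v = 277/845 = 0.3278 s

0.3278 s


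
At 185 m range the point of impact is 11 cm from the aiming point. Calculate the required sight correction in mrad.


1 mrad subtends 1 cm per 10 m of range, so adj = error_cm / (dist_m / 10) = 11 / (185/10) = 0.5946 mrad

0.5946 mrad


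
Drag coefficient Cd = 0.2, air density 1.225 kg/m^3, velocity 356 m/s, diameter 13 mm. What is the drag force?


A = pi*(d/2)^2 = pi*(13/2000)^2 = 1.32732e-04 m^2
Fd = 0.5*Cd*rho*A*v^2 = 0.5*0.2*1.225*1.32732e-04*356^2 = 2.061 N

2.061 N


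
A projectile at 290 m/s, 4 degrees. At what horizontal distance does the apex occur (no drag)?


R = v0^2*sin(2*theta)/g = 290^2*sin(2*4°)/9.81 = 1193.11 m
apex_dist = R/2 = 1193.11/2 = 596.6 m

596.6 m


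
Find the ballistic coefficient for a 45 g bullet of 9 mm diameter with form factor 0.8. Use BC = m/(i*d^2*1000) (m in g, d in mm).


BC = m/(i*d^2*1000) = 45/(0.8 * 9^2 * 1000) = 0.0006944

0.0006944


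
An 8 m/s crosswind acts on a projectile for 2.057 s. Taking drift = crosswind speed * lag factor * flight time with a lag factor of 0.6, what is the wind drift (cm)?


drift = v_wind * lag * t = 8 * 0.6 * 2.057 = 9.8736 m ≈ 987.4 cm

987.4 cm


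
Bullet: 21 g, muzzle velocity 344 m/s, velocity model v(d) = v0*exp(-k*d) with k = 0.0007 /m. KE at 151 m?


v = v0*exp(-k*d) = 344*exp(-0.0007*151) = 309.495 m/s
E = 0.5*m*v^2 = 0.5*0.021*309.495^2 = 1006 J

1006 J


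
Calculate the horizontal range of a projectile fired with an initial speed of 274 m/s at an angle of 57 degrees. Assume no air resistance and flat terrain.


R = v0^2 * sin(2*theta) / g = 274^2 * sin(2*57°) / 9.81 = 6991 m

6991 m


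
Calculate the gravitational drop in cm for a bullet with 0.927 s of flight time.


drop = 0.5*g*t^2 = 0.5*9.81*0.927^2 = 4.21501 m ≈ 421.5 cm

421.5 cm


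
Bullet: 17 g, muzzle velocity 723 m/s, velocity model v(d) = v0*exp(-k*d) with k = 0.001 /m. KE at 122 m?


v = v0*exp(-k*d) = 723*exp(-0.001*122) = 639.962 m/s
E = 0.5*m*v^2 = 0.5*0.017*639.962^2 = 3481 J

3481 J


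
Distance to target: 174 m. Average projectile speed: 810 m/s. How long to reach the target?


t = d/v = 174/810 = 0.2148 s

0.2148 s


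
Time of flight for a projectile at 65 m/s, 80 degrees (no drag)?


T = 2*v0*sin(theta)/g = 2*65*sin(80°)/9.81 = 13.05 s

13.05 s


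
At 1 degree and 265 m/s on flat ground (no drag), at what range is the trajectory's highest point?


R = v0^2*sin(2*theta)/g = 265^2*sin(2*1°)/9.81 = 249.828 m
apex_dist = R/2 = 249.828/2 = 124.9 m

124.9 m


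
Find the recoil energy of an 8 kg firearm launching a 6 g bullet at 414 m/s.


v_r = m_p*v_p/m_gun = 0.006*414/8 = 0.3105 m/s, E_r = 0.5*m_gun*v_r^2 = 0.5*8*0.3105^2 = 0.3856 J

0.3856 J


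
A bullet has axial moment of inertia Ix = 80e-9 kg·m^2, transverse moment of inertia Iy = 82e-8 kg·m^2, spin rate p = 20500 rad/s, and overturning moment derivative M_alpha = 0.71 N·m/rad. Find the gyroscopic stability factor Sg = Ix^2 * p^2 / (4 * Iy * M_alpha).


Sg = Ix^2 * p^2 / (4 * Iy * M_alpha) = (80e-9)^2 * 20500^2 / (4 * 82e-8 * 0.71) = 1.155

1.155


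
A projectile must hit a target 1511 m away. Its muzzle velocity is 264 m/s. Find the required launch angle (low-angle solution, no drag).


sin(2*theta) = R*g/v0^2 = 1511*9.81/264^2 = 0.212679, theta = arcsin(0.212679)/2 = 6.14°

6.14 degrees


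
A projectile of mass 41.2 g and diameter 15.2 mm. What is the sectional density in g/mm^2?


SD = m/d^2 = 41.2/15.2^2 = 0.1783 g/mm^2

0.1783 g/mm^2


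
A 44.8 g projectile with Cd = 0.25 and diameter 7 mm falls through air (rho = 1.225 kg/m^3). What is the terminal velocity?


A = pi*(d/2)^2 = pi*(7/2000)^2 = 3.84845e-05 m^2
vt = sqrt(2mg/(Cd*rho*A)) = sqrt(2*0.0448*9.81/(0.25 * 1.225 * 3.84845e-05)) = 273.1 m/s

273.1 m/s


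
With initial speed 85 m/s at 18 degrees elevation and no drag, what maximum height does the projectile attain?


H = (v0*sin(theta))^2 / (2g) = (85*sin(18°))^2 / (2*9.81) = 35.16 m

35.16 m


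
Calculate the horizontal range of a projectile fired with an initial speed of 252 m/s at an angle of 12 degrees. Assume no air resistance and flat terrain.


R = v0^2 * sin(2*theta) / g = 252^2 * sin(2*12°) / 9.81 = 2633 m

2633 m


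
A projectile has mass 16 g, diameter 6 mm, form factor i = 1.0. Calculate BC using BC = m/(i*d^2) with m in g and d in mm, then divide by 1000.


BC = m/(i*d^2*1000) = 16/(1.0 * 6^2 * 1000) = 0.0004444

0.0004444


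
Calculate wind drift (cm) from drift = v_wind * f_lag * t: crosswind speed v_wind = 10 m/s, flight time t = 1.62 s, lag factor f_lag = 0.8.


drift = v_wind * lag * t = 10 * 0.8 * 1.62 = 12.96 m ≈ 1296 cm

1296 cm


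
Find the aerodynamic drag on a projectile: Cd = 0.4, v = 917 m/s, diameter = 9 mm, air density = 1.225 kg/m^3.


A = pi*(d/2)^2 = pi*(9/2000)^2 = 6.36173e-05 m^2
Fd = 0.5*Cd*rho*A*v^2 = 0.5*0.4*1.225*6.36173e-05*917^2 = 13.11 N

13.11 N


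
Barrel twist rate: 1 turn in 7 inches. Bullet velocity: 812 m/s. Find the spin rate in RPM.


twist_m = 7*0.0254 = 0.1778 m
spin = v/twist = 812/0.1778 = 4566.929 rev/s
RPM = spin*60 = 4566.929*60 ≈ 274016 RPM

274016 RPM


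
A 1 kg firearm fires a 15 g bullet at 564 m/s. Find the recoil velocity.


v_recoil = m_p * v_p / m_gun = 0.015 * 564 / 1 = 8.46 m/s

8.46 m/s


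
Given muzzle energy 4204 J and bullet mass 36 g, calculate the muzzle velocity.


v = sqrt(2*E/m) = sqrt(2*4204/0.036) = 483.3 m/s

483.3 m/s


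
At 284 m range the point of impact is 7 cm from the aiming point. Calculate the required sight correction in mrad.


1 mrad subtends 1 cm per 10 m of range, so adj = error_cm / (dist_m / 10) = 7 / (284/10) = 0.2465 mrad

0.2465 mrad


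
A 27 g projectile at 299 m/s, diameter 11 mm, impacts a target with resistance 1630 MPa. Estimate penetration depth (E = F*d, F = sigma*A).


A = pi*(d/2)^2 = pi*(11/2)^2 = 95.0332 mm^2
E = 0.5*m*v^2 = 0.5*0.027*299^2 = 1206.91 J
depth = E/(sigma*A) = 1206.91 J / (1630 MPa * 95.0332 mm^2) = 1206.91/(1630 * 95.0332) m = 0.00779136 m ≈ 7.791 mm

7.791 mm


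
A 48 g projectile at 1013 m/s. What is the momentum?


p = m*v = 0.048*1013 = 48.62 kg·m/s

48.62 kg·m/s


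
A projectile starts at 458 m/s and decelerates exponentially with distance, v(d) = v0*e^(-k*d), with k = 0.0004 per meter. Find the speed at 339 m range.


v = v0*exp(-k*d) = 458*exp(-0.0004*339) = 399.9 m/s

399.9 m/s


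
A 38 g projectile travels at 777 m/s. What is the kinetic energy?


E = 0.5*m*v^2 = 0.5*0.038*777^2 = 11471 J

11471 J


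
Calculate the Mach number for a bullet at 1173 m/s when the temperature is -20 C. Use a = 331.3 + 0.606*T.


a = 331.3 + 0.606*(-20) = 319.18 m/s
M = v/a = 1173/319.18 = 3.675

3.675


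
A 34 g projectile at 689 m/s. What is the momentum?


p = m*v = 0.034*689 = 23.43 kg·m/s

23.43 kg·m/s


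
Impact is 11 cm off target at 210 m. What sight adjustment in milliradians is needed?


1 mrad subtends 1 cm per 10 m of range, so adj = error_cm / (dist_m / 10) = 11 / (210/10) = 0.5238 mrad

0.5238 mrad


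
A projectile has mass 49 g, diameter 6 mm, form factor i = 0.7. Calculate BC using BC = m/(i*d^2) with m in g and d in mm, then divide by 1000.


BC = m/(i*d^2*1000) = 49/(0.7 * 6^2 * 1000) = 0.001944

0.001944


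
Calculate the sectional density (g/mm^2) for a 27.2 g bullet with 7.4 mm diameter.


SD = m/d^2 = 27.2/7.4^2 = 0.4967 g/mm^2

0.4967 g/mm^2


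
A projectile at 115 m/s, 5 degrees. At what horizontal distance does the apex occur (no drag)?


R = v0^2*sin(2*theta)/g = 115^2*sin(2*5°)/9.81 = 234.098 m
apex_dist = R/2 = 234.098/2 = 117 m

117 m


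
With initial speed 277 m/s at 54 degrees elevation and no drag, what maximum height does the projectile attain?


H = (v0*sin(theta))^2 / (2g) = (277*sin(54°))^2 / (2*9.81) = 2560 m

2560 m


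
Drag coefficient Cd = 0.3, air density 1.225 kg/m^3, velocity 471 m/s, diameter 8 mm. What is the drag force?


A = pi*(d/2)^2 = pi*(8/2000)^2 = 5.02655e-05 m^2
Fd = 0.5*Cd*rho*A*v^2 = 0.5*0.3*1.225*5.02655e-05*471^2 = 2.049 N

2.049 N


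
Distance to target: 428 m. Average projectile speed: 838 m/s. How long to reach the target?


t = d/v = 428/838 = 0.5107 s

0.5107 s


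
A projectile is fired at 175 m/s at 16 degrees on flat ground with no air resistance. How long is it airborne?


T = 2*v0*sin(theta)/g = 2*175*sin(16°)/9.81 = 9.834 s

9.834 s


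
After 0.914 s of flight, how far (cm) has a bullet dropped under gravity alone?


drop = 0.5*g*t^2 = 0.5*9.81*0.914^2 = 4.09762 m ≈ 409.8 cm

409.8 cm


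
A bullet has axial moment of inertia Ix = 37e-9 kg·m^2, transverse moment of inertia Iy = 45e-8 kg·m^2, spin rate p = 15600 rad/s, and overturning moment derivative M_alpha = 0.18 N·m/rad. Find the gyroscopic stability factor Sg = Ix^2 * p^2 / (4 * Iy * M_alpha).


Sg = Ix^2 * p^2 / (4 * Iy * M_alpha) = (37e-9)^2 * 15600^2 / (4 * 45e-8 * 0.18) = 1.028

1.028


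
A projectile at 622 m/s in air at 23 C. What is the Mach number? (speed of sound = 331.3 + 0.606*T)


a = 331.3 + 0.606*(23) = 345.238 m/s
M = v/a = 622/345.238 = 1.802

1.802


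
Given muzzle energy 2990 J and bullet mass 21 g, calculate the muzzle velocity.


v = sqrt(2*E/m) = sqrt(2*2990/0.021) = 533.6 m/s

533.6 m/s


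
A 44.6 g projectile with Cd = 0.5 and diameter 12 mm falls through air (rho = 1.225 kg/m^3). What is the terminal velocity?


A = pi*(d/2)^2 = pi*(12/2000)^2 = 1.13097e-04 m^2
vt = sqrt(2mg/(Cd*rho*A)) = sqrt(2*0.0446*9.81/(0.5 * 1.225 * 1.13097e-04)) = 112.4 m/s

112.4 m/s


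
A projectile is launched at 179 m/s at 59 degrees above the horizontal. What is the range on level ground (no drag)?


R = v0^2 * sin(2*theta) / g = 179^2 * sin(2*59°) / 9.81 = 2884 m

2884 m


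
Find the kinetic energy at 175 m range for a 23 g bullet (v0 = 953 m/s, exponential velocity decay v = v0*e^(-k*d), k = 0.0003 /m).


v = v0*exp(-k*d) = 953*exp(-0.0003*175) = 904.258 m/s
E = 0.5*m*v^2 = 0.5*0.023*904.258^2 = 9403 J

9403 J


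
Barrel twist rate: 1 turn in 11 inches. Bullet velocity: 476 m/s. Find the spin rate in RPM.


twist_m = 11*0.0254 = 0.2794 m
spin = v/twist = 476/0.2794 = 1703.651 rev/s
RPM = spin*60 = 1703.651*60 ≈ 102219 RPM

102219 RPM


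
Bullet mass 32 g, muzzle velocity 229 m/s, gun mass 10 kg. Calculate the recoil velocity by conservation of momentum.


v_recoil = m_p * v_p / m_gun = 0.032 * 229 / 10 = 0.7328 m/s

0.7328 m/s


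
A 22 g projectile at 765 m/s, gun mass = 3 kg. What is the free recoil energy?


v_r = m_p*v_p/m_gun = 0.022*765/3 = 5.61 m/s, E_r = 0.5*m_gun*v_r^2 = 0.5*3*5.61^2 = 47.21 J

47.21 J


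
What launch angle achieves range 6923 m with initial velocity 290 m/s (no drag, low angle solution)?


sin(2*theta) = R*g/v0^2 = 6923*9.81/290^2 = 0.807546, theta = arcsin(0.807546)/2 = 26.93°

26.93 degrees


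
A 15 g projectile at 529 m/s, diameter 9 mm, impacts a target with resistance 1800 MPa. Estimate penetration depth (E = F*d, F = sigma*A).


A = pi*(d/2)^2 = pi*(9/2)^2 = 63.6173 mm^2
E = 0.5*m*v^2 = 0.5*0.015*529^2 = 2098.81 J
depth = E/(sigma*A) = 2098.81 J / (1800 MPa * 63.6173 mm^2) = 2098.81/(1800 * 63.6173) m = 0.0183284 m ≈ 18.33 mm

18.33 mm


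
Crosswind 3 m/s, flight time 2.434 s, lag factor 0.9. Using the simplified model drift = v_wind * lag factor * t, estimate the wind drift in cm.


drift = v_wind * lag * t = 3 * 0.9 * 2.434 = 6.5718 m ≈ 657.2 cm

657.2 cm


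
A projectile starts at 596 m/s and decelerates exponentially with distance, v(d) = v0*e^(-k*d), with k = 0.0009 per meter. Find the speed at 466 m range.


v = v0*exp(-k*d) = 596*exp(-0.0009*466) = 391.8 m/s

391.8 m/s


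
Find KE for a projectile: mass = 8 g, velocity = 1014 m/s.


E = 0.5*m*v^2 = 0.5*0.008*1014^2 = 4113 J

4113 J


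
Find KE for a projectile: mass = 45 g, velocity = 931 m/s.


E = 0.5*m*v^2 = 0.5*0.045*931^2 = 19502 J

19502 J


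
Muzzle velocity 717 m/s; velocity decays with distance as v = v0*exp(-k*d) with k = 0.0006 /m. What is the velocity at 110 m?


v = v0*exp(-k*d) = 717*exp(-0.0006*110) = 671.2 m/s

671.2 m/s


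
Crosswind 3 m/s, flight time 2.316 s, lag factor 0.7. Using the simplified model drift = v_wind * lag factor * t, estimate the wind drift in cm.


drift = v_wind * lag * t = 3 * 0.7 * 2.316 = 4.8636 m ≈ 486.4 cm

486.4 cm


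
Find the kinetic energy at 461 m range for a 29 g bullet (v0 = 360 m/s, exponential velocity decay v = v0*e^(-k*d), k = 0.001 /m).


v = v0*exp(-k*d) = 360*exp(-0.001*461) = 227.035 m/s
E = 0.5*m*v^2 = 0.5*0.029*227.035^2 = 747.4 J

747.4 J


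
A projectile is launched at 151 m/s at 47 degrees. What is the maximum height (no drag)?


H = (v0*sin(theta))^2 / (2g) = (151*sin(47°))^2 / (2*9.81) = 621.6 m

621.6 m


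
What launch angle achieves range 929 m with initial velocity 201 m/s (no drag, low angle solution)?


sin(2*theta) = R*g/v0^2 = 929*9.81/201^2 = 0.225576, theta = arcsin(0.225576)/2 = 6.518°

6.518 degrees


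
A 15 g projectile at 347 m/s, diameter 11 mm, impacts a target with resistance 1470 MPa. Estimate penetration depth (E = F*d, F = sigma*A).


A = pi*(d/2)^2 = pi*(11/2)^2 = 95.0332 mm^2
E = 0.5*m*v^2 = 0.5*0.015*347^2 = 903.067 J
depth = E/(sigma*A) = 903.067 J / (1470 MPa * 95.0332 mm^2) = 903.067/(1470 * 95.0332) m = 0.00646439 m ≈ 6.464 mm

6.464 mm


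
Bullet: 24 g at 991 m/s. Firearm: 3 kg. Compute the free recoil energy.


v_r = m_p*v_p/m_gun = 0.024*991/3 = 7.928 m/s, E_r = 0.5*m_gun*v_r^2 = 0.5*3*7.928^2 = 94.28 J

94.28 J


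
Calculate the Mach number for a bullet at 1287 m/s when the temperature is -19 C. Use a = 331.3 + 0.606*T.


a = 331.3 + 0.606*(-19) = 319.786 m/s
M = v/a = 1287/319.786 = 4.025

4.025


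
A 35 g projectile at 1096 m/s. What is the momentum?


p = m*v = 0.035*1096 = 38.36 kg·m/s

38.36 kg·m/s


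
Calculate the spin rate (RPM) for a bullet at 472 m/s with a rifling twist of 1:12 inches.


twist_m = 12*0.0254 = 0.3048 m
spin = v/twist = 472/0.3048 = 1548.556 rev/s
RPM = spin*60 = 1548.556*60 ≈ 92913 RPM

92913 RPM


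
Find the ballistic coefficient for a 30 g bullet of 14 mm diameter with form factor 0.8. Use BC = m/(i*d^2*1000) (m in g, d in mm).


BC = m/(i*d^2*1000) = 30/(0.8 * 14^2 * 1000) = 0.0001913

0.0001913


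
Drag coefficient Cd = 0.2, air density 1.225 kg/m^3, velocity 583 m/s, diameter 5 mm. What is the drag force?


A = pi*(d/2)^2 = pi*(5/2000)^2 = 1.96350e-05 m^2
Fd = 0.5*Cd*rho*A*v^2 = 0.5*0.2*1.225*1.96350e-05*583^2 = 0.8175 N

0.8175 N


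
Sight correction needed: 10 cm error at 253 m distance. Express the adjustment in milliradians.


1 mrad subtends 1 cm per 10 m of range, so adj = error_cm / (dist_m / 10) = 10 / (253/10) = 0.3953 mrad

0.3953 mrad


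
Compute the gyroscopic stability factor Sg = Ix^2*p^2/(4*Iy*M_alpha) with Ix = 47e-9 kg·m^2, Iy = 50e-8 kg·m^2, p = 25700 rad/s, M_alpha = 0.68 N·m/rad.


Sg = Ix^2 * p^2 / (4 * Iy * M_alpha) = (47e-9)^2 * 25700^2 / (4 * 50e-8 * 0.68) = 1.073

1.073


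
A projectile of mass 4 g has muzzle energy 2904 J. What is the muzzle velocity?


v = sqrt(2*E/m) = sqrt(2*2904/0.004) = 1205 m/s

1205 m/s


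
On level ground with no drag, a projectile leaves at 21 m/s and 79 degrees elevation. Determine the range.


R = v0^2 * sin(2*theta) / g = 21^2 * sin(2*79°) / 9.81 = 16.84 m

16.84 m


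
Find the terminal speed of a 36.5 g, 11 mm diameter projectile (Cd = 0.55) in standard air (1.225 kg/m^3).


A = pi*(d/2)^2 = pi*(11/2000)^2 = 9.50332e-05 m^2
vt = sqrt(2mg/(Cd*rho*A)) = sqrt(2*0.0365*9.81/(0.55 * 1.225 * 9.50332e-05)) = 105.8 m/s

105.8 m/s


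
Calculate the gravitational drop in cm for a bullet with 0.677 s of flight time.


drop = 0.5*g*t^2 = 0.5*9.81*0.677^2 = 2.2481 m ≈ 224.8 cm

224.8 cm


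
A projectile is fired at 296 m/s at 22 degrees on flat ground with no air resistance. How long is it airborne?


T = 2*v0*sin(theta)/g = 2*296*sin(22°)/9.81 = 22.61 s

22.61 s


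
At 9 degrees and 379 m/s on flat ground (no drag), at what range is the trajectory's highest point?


R = v0^2*sin(2*theta)/g = 379^2*sin(2*9°)/9.81 = 4524.72 m
apex_dist = R/2 = 4524.72/2 = 2262 m

2262 m


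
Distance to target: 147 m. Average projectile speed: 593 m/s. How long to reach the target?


t = d/v = 147/593 = 0.2479 s

0.2479 s


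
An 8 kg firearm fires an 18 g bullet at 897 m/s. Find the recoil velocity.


v_recoil = m_p * v_p / m_gun = 0.018 * 897 / 8 = 2.018 m/s

2.018 m/s


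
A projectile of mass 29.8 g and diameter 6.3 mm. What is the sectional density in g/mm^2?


SD = m/d^2 = 29.8/6.3^2 = 0.7508 g/mm^2

0.7508 g/mm^2


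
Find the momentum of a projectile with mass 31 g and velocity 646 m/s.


p = m*v = 0.031*646 = 20.03 kg·m/s

20.03 kg·m/s


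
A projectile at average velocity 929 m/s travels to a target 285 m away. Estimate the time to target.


t = d/v = 285/929 = 0.3068 s

0.3068 s


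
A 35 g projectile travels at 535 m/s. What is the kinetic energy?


E = 0.5*m*v^2 = 0.5*0.035*535^2 = 5009 J

5009 J


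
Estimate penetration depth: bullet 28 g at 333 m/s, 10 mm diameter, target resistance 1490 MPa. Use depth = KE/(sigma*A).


A = pi*(d/2)^2 = pi*(10/2)^2 = 78.5398 mm^2
E = 0.5*m*v^2 = 0.5*0.028*333^2 = 1552.45 J
depth = E/(sigma*A) = 1552.45 J / (1490 MPa * 78.5398 mm^2) = 1552.45/(1490 * 78.5398) m = 0.013266 m ≈ 13.27 mm

13.27 mm


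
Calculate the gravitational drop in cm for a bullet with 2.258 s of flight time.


drop = 0.5*g*t^2 = 0.5*9.81*2.258^2 = 25.0085 m ≈ 2501 cm

2501 cm


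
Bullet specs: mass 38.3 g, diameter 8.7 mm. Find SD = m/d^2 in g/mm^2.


SD = m/d^2 = 38.3/8.7^2 = 0.506 g/mm^2

0.506 g/mm^2


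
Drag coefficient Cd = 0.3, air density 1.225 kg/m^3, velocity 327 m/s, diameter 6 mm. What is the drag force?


A = pi*(d/2)^2 = pi*(6/2000)^2 = 2.82743e-05 m^2
Fd = 0.5*Cd*rho*A*v^2 = 0.5*0.3*1.225*2.82743e-05*327^2 = 0.5555 N

0.5555 N


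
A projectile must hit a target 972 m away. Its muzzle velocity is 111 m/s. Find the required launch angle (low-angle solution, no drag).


sin(2*theta) = R*g/v0^2 = 972*9.81/111^2 = 0.773908, theta = arcsin(0.773908)/2 = 25.35°

25.35 degrees


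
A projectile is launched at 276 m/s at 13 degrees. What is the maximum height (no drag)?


H = (v0*sin(theta))^2 / (2g) = (276*sin(13°))^2 / (2*9.81) = 196.5 m

196.5 m


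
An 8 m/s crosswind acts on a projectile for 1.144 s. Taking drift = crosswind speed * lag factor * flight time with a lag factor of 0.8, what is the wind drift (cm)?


drift = v_wind * lag * t = 8 * 0.8 * 1.144 = 7.3216 m ≈ 732.2 cm

732.2 cm


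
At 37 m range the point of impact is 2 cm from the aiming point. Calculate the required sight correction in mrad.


1 mrad subtends 1 cm per 10 m of range, so adj = error_cm / (dist_m / 10) = 2 / (37/10) = 0.5405 mrad

0.5405 mrad


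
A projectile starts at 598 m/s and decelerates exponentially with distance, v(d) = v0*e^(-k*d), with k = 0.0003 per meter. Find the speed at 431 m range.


v = v0*exp(-k*d) = 598*exp(-0.0003*431) = 525.5 m/s

525.5 m/s


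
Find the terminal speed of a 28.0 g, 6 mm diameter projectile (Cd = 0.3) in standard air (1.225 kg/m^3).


A = pi*(d/2)^2 = pi*(6/2000)^2 = 2.82743e-05 m^2
vt = sqrt(2mg/(Cd*rho*A)) = sqrt(2*0.028*9.81/(0.3 * 1.225 * 2.82743e-05)) = 229.9 m/s

229.9 m/s


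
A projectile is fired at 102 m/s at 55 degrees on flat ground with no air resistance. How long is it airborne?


T = 2*v0*sin(theta)/g = 2*102*sin(55°)/9.81 = 17.03 s

17.03 s


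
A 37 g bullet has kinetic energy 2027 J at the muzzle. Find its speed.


v = sqrt(2*E/m) = sqrt(2*2027/0.037) = 331 m/s

331 m/s


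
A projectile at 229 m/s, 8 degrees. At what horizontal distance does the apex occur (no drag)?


R = v0^2*sin(2*theta)/g = 229^2*sin(2*8°)/9.81 = 1473.47 m
apex_dist = R/2 = 1473.47/2 = 736.7 m

736.7 m


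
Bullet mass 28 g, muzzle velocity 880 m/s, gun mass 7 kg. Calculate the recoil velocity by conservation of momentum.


v_recoil = m_p * v_p / m_gun = 0.028 * 880 / 7 = 3.52 m/s

3.52 m/s


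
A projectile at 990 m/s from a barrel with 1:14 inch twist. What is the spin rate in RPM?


twist_m = 14*0.0254 = 0.3556 m
spin = v/twist = 990/0.3556 = 2784.027 rev/s
RPM = spin*60 = 2784.027*60 ≈ 167042 RPM

167042 RPM


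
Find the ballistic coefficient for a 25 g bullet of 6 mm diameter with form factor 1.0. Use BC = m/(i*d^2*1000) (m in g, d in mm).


BC = m/(i*d^2*1000) = 25/(1.0 * 6^2 * 1000) = 0.0006944

0.0006944


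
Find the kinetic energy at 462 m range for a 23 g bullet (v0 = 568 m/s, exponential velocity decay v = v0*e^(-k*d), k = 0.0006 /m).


v = v0*exp(-k*d) = 568*exp(-0.0006*462) = 430.489 m/s
E = 0.5*m*v^2 = 0.5*0.023*430.489^2 = 2131 J

2131 J


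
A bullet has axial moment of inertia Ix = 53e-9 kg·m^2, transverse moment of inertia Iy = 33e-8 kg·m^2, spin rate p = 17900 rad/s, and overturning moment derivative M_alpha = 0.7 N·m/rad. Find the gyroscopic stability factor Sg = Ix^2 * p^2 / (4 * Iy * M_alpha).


Sg = Ix^2 * p^2 / (4 * Iy * M_alpha) = (53e-9)^2 * 17900^2 / (4 * 33e-8 * 0.7) = 0.9741

0.9741
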